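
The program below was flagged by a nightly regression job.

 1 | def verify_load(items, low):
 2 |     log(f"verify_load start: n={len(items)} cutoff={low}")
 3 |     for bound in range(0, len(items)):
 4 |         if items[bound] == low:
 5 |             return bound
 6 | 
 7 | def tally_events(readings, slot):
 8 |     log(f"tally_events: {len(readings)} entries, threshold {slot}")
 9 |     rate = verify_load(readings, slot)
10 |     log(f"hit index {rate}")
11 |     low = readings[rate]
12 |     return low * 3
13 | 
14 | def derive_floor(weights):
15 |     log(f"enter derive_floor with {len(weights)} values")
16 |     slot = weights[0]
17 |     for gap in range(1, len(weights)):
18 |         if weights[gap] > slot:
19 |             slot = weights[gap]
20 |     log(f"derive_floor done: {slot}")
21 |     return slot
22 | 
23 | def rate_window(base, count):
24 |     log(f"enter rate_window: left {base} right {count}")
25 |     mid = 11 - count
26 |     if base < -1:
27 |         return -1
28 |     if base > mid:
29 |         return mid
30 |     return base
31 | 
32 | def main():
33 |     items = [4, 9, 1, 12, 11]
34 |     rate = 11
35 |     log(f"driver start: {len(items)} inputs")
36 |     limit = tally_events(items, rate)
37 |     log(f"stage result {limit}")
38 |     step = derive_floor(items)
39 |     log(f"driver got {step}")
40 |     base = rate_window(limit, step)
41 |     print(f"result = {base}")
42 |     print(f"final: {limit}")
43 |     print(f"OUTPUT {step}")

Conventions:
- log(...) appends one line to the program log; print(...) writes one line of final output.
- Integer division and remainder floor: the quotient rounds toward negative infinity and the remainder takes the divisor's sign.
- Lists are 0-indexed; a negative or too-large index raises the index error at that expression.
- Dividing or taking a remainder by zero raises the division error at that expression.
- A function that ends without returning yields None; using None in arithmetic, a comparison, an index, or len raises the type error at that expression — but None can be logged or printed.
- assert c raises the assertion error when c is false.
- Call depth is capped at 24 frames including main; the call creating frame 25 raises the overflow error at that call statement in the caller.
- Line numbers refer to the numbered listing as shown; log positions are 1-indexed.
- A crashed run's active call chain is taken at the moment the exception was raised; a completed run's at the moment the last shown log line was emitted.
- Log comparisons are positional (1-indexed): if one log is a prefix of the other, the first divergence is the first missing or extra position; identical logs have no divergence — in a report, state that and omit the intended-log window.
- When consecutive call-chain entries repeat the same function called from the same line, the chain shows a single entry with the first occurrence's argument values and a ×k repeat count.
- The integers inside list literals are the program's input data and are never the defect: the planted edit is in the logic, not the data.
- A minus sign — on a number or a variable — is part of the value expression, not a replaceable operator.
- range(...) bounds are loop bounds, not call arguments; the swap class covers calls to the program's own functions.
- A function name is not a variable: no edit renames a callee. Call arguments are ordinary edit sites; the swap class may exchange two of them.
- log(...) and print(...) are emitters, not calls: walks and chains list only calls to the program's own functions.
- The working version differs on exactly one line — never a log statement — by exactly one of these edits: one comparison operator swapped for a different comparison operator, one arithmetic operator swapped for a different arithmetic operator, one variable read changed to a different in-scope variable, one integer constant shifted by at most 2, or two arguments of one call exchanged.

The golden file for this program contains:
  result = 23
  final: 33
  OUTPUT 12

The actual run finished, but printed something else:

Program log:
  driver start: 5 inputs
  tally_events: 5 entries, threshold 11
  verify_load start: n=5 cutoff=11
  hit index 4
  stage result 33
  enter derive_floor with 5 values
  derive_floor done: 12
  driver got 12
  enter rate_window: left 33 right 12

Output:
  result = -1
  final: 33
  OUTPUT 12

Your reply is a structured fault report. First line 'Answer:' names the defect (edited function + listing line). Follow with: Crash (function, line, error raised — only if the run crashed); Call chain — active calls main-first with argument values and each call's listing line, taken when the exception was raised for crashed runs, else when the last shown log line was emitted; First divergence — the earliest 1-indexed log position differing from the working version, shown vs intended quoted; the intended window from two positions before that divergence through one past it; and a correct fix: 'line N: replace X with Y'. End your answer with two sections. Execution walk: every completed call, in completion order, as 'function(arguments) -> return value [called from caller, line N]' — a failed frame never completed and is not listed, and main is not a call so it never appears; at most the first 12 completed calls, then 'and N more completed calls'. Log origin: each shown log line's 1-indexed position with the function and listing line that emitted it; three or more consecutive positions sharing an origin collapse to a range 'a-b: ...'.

Answer: the defect is in rate_window at line 25.
Key observation: Nothing in the log betrays the bug — only the output does.
Call chain: main -> rate_window(33, 12) (called at line 40).
First divergence: there is none — every log position agrees.
Execution walk:
  verify_load([4, 9, 1, 12, 11], 11) -> 4  [called from tally_events, line 9]
  tally_events([4, 9, 1, 12, 11], 11) -> 33  [called from main, line 36]
  derive_floor([4, 9, 1, 12, 11]) -> 12  [called from main, line 38]
  rate_window(33, 12) -> -1  [called from main, line 40]
Log line origins:
  1: emitted by main (line 35)
  2: emitted by tally_events (line 8)
  3: emitted by verify_load (line 2)
  4: emitted by tally_events (line 10)
  5: emitted by main (line 37)
  6: emitted by derive_floor (line 15)
  7: emitted by derive_floor (line 20)
  8: emitted by main (line 39)
  9: emitted by rate_window (line 24)
A correct fix: line 25: replace `-` with `+`.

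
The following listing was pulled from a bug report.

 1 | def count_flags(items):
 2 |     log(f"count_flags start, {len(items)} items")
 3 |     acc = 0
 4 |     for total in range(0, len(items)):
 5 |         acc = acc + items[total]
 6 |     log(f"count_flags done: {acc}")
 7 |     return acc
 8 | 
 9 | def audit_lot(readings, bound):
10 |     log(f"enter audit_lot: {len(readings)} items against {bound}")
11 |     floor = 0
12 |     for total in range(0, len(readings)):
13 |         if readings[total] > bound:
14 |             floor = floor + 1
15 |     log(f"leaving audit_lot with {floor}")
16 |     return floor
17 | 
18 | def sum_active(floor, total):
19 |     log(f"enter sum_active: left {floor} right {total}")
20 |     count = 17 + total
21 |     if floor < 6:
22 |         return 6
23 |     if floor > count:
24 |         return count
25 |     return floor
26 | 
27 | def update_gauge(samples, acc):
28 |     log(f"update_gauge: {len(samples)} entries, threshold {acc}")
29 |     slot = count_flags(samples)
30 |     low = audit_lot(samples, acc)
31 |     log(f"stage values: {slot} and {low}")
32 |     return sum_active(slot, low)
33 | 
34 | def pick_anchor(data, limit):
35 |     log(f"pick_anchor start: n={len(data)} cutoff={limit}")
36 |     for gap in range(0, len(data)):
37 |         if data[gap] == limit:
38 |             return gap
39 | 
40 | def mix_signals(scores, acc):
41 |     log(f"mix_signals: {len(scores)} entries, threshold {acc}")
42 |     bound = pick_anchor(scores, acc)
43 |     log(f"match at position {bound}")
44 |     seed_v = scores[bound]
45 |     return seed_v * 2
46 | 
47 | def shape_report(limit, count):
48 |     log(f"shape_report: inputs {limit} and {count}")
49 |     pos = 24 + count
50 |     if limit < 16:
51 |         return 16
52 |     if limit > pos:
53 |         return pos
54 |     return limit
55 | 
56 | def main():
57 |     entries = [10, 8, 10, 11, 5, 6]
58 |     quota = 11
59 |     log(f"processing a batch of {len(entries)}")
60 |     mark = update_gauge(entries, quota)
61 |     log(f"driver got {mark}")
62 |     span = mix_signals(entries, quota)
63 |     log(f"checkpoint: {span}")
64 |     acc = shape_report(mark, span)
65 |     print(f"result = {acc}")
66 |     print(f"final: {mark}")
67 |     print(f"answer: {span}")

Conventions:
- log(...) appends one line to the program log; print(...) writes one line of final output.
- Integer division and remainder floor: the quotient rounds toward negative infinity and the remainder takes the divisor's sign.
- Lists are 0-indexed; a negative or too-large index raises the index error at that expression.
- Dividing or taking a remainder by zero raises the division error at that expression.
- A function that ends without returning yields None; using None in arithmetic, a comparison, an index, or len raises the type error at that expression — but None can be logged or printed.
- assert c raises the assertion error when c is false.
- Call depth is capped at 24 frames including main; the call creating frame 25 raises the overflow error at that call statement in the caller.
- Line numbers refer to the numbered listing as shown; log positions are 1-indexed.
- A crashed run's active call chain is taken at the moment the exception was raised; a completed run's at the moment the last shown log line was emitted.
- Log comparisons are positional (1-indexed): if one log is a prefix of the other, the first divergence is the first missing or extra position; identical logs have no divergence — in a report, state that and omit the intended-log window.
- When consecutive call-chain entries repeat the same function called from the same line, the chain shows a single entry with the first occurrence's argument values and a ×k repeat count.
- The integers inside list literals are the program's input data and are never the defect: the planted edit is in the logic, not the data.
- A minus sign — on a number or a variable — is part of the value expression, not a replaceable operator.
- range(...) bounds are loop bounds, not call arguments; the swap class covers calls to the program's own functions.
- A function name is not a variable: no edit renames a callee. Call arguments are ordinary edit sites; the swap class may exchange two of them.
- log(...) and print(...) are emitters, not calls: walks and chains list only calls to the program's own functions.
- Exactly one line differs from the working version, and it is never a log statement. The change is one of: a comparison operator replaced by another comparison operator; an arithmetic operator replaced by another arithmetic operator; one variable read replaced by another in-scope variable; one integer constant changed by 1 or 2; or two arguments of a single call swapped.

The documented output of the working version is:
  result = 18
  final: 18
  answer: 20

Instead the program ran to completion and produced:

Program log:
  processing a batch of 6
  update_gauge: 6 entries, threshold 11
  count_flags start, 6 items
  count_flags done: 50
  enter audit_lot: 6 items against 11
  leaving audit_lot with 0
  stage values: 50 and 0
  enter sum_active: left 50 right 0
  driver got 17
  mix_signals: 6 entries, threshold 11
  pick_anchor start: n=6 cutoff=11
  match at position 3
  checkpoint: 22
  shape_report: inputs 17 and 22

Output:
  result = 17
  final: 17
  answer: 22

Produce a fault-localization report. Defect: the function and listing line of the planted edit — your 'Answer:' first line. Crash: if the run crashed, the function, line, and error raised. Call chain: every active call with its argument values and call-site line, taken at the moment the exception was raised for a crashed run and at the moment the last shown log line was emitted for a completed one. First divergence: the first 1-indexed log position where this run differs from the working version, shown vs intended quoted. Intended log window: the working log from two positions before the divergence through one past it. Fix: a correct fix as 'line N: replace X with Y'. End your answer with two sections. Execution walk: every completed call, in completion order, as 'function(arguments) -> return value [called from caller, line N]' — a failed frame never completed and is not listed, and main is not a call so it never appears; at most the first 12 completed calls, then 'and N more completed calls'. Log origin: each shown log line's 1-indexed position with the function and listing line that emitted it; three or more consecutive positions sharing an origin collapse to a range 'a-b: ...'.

Answer: the defect is in main at line 58.
The tell: The log first diverges at position 2: the faulty run prints 'update_gauge: 6 entries, threshold 11' where the working version prints 'update_gauge: 6 entries, threshold 10'.
Call chain: main -> shape_report(17, 22) (called at line 64).
First divergence: position 2 — shown 'update_gauge: 6 entries, threshold 11', intended 'update_gauge: 6 entries, threshold 10'.
Intended log window:
  1: processing a batch of 6
  2: update_gauge: 6 entries, threshold 10
  3: count_flags start, 6 items
Execution walk:
  count_flags([10, 8, 10, 11, 5, 6]) -> 50  [called from update_gauge, line 29]
  audit_lot([10, 8, 10, 11, 5, 6], 11) -> 0  [called from update_gauge, line 30]
  sum_active(50, 0) -> 17  [called from update_gauge, line 32]
  update_gauge([10, 8, 10, 11, 5, 6], 11) -> 17  [called from main, line 60]
  pick_anchor([10, 8, 10, 11, 5, 6], 11) -> 3  [called from mix_signals, line 42]
  mix_signals([10, 8, 10, 11, 5, 6], 11) -> 22  [called from main, line 62]
  shape_report(17, 22) -> 17  [called from main, line 64]
Log origin:
  1 — main, line 59
  2 — update_gauge, line 28
  3 — count_flags, line 2
  4 — count_flags, line 6
  5 — audit_lot, line 10
  6 — audit_lot, line 15
  7 — update_gauge, line 31
  8 — sum_active, line 19
  9 — main, line 61
  10 — mix_signals, line 41
  11 — pick_anchor, line 35
  12 — mix_signals, line 43
  13 — main, line 63
  14 — shape_report, line 48
A correct fix: line 58: replace `11` with `10`.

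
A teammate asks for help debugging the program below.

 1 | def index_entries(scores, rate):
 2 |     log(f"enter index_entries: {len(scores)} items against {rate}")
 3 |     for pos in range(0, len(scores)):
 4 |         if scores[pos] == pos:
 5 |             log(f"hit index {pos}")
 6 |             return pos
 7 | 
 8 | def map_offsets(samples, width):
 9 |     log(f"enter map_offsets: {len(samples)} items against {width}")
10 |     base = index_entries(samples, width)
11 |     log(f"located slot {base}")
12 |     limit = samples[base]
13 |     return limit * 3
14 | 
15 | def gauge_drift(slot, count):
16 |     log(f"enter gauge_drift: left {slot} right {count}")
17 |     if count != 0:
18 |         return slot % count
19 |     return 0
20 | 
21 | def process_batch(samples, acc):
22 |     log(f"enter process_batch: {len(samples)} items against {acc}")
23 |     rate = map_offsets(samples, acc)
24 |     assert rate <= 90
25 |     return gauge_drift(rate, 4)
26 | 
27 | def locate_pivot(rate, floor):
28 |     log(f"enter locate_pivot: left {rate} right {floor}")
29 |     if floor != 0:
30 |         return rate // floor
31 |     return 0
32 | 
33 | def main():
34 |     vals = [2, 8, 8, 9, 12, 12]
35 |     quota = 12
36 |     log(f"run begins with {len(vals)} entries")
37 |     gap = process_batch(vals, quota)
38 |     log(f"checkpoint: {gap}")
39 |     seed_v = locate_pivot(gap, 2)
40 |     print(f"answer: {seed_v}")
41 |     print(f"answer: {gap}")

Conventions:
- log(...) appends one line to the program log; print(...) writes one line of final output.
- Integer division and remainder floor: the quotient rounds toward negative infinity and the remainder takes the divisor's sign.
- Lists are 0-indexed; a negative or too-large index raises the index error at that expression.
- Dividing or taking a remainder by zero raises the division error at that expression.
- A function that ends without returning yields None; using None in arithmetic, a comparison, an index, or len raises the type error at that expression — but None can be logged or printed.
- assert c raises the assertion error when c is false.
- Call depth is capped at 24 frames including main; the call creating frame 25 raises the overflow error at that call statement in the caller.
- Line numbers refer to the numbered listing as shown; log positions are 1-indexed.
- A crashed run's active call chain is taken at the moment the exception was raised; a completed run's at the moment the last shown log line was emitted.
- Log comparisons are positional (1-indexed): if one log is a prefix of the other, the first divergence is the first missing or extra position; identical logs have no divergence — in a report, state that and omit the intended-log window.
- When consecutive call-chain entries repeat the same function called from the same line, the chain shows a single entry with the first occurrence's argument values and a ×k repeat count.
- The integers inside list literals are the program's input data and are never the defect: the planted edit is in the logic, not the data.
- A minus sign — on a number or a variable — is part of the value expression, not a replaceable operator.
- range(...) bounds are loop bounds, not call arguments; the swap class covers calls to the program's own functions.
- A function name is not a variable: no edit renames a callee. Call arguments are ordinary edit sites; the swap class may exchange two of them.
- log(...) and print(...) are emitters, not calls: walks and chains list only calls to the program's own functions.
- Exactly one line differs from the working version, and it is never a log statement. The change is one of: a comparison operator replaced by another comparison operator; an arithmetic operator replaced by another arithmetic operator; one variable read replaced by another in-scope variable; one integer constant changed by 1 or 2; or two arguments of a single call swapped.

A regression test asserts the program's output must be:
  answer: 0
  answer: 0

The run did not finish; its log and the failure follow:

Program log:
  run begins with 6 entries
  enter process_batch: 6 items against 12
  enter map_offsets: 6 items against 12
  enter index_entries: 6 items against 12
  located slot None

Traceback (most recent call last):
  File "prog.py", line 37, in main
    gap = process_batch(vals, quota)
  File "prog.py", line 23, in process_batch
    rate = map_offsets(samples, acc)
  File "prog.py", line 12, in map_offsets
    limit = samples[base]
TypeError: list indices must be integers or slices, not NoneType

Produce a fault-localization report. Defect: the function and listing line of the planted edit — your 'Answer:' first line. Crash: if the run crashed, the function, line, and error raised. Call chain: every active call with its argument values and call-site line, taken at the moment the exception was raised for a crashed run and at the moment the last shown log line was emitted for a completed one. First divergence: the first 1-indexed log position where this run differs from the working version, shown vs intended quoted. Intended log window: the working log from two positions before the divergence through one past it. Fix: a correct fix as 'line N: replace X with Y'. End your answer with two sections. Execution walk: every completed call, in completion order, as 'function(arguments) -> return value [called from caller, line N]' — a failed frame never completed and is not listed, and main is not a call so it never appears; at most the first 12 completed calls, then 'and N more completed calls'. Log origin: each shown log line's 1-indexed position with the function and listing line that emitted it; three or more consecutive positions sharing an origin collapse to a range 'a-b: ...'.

Answer: the defect is in index_entries at line 4.
Key observation: Everything matches until log position 5, which reads 'located slot None' in place of 'hit index 4'.
Crash: map_offsets, line 12, TypeError.
Call chain: main -> process_batch([2, 8, 8, 9, 12, 12], 12) (called at line 37) -> map_offsets([2, 8, 8, 9, 12, 12], 12) (called at line 23).
First divergence: at position 5 the run shows 'located slot None' where the working version logs 'hit index 4'.
Intended log window:
  3: enter map_offsets: 6 items against 12
  4: enter index_entries: 6 items against 12
  5: hit index 4
  6: located slot 4
Execution walk:
  index_entries([2, 8, 8, 9, 12, 12], 12) -> None  [called from map_offsets, line 10]
Origin of each log line:
  1: from main, line 36
  2: from process_batch, line 22
  3: from map_offsets, line 9
  4: from index_entries, line 2
  5: from map_offsets, line 11
A correct fix: line 4: replace `scores[pos] == pos` with `scores[pos] == rate`.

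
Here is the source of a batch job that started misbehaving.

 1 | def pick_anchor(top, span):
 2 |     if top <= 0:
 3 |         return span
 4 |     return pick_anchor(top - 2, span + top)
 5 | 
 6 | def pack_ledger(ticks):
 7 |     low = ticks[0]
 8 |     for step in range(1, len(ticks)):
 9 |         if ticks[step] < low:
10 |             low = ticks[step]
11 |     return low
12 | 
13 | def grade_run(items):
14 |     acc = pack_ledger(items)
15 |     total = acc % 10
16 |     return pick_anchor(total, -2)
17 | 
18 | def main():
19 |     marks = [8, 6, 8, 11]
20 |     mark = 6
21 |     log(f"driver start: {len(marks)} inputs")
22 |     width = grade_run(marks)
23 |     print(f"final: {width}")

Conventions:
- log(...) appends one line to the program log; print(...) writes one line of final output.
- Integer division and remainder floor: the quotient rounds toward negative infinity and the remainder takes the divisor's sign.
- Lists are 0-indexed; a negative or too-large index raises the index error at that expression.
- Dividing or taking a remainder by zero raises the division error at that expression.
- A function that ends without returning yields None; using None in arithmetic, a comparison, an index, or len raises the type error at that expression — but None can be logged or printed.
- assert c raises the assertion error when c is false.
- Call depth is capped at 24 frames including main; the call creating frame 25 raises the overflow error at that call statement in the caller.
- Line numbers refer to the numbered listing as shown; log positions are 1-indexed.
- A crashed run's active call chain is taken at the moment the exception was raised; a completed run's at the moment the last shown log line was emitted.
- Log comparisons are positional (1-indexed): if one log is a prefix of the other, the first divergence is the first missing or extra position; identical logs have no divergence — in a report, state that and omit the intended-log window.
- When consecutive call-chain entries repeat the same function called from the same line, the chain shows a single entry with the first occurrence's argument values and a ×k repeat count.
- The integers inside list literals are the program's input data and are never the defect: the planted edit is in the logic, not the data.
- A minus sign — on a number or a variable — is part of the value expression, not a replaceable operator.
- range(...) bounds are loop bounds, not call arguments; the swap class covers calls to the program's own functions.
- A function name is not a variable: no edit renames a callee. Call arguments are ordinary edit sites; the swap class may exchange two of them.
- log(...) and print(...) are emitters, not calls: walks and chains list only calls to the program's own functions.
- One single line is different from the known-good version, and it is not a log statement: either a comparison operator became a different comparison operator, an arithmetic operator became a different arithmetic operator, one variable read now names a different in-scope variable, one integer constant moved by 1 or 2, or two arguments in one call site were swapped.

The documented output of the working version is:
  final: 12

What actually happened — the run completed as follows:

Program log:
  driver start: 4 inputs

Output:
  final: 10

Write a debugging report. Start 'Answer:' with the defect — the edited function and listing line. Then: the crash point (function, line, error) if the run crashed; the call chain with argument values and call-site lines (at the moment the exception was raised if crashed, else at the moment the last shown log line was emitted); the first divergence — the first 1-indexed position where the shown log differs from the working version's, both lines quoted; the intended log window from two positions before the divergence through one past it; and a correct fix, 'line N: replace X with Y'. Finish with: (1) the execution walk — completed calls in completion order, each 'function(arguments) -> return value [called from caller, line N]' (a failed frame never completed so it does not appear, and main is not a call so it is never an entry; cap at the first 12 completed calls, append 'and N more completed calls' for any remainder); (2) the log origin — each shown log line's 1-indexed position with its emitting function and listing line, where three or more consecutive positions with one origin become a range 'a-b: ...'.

Answer: the defect is in grade_run at line 16.
The tell: Log streams are identical — the defect surfaces only in the printed output.
Call chain: main.
First divergence: none (the log streams are identical).
Execution walk:
  pack_ledger([8, 6, 8, 11]) -> 6  [called from grade_run, line 14]
  pick_anchor(0, 10) -> 10  [called from pick_anchor, line 4]
  pick_anchor(2, 8) -> 10  [called from pick_anchor, line 4]
  pick_anchor(4, 4) -> 10  [called from pick_anchor, line 4]
  pick_anchor(6, -2) -> 10  [called from grade_run, line 16]
  grade_run([8, 6, 8, 11]) -> 10  [called from main, line 22]
Origin of each log line:
  1: emitted by main (line 21)
A correct fix: line 16: replace `-2` with `0`.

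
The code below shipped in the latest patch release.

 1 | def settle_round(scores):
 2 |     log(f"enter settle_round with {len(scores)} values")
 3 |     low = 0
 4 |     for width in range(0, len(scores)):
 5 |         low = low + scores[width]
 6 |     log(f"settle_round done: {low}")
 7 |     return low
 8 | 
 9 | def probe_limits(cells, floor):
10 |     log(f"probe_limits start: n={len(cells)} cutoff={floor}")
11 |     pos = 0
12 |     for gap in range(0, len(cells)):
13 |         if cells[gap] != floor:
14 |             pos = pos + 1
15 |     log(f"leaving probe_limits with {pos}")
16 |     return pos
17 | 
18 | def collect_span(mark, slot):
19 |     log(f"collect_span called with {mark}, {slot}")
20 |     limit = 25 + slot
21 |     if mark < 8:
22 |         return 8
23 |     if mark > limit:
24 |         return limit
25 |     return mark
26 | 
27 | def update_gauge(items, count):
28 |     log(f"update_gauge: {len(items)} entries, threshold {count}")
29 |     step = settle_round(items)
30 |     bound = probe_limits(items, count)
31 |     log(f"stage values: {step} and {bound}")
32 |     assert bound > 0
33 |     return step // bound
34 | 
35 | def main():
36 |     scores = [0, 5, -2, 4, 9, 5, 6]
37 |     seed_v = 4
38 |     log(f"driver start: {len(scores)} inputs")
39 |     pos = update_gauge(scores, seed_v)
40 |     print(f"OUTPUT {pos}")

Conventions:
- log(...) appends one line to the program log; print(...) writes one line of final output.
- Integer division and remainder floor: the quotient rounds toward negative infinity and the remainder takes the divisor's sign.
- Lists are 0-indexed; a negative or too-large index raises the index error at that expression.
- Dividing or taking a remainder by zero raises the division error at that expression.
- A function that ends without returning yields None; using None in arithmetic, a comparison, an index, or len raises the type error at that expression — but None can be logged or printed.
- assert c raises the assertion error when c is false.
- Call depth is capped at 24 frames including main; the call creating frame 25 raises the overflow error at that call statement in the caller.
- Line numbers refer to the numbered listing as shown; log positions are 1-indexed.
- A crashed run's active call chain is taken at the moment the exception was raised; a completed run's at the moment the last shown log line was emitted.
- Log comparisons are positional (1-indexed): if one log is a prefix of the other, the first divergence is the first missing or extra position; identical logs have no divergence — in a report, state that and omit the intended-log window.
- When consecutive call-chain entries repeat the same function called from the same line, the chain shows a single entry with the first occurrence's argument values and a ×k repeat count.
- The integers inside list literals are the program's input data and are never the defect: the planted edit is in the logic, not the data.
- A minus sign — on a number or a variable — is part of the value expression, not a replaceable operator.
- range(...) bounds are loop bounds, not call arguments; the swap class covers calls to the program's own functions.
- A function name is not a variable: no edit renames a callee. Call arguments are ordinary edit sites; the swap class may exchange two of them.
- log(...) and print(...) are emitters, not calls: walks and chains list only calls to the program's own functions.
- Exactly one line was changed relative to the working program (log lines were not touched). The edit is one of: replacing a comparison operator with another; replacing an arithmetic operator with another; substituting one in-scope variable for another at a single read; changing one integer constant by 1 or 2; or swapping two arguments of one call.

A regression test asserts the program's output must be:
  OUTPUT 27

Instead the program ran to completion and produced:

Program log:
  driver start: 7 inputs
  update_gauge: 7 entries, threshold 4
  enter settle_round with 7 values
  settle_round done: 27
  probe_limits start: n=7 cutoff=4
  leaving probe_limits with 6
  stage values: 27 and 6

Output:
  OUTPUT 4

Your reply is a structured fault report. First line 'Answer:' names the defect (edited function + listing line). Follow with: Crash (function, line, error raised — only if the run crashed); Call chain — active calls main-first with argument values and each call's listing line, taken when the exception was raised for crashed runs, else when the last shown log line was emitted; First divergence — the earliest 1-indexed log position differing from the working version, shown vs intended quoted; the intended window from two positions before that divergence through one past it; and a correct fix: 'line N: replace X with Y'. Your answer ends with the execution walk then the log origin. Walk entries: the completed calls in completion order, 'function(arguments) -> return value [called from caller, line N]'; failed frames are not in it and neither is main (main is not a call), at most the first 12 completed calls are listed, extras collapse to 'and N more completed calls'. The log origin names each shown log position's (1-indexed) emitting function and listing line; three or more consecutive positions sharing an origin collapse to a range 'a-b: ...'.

Answer: the defect is in probe_limits at line 13.
Key fact: Position 6 is the first bad log line: 'leaving probe_limits with 6' should read 'leaving probe_limits with 1'.
Call chain: main -> update_gauge([0, 5, -2, 4, 9, 5, 6], 4) (called at line 39).
First divergence: position 6; shown 'leaving probe_limits with 6' vs intended 'leaving probe_limits with 1'.
Intended log window:
  4: settle_round done: 27
  5: probe_limits start: n=7 cutoff=4
  6: leaving probe_limits with 1
  7: stage values: 27 and 1
Execution walk:
  settle_round([0, 5, -2, 4, 9, 5, 6]) -> 27  [called from update_gauge, line 29]
  probe_limits([0, 5, -2, 4, 9, 5, 6], 4) -> 6  [called from update_gauge, line 30]
  update_gauge([0, 5, -2, 4, 9, 5, 6], 4) -> 4  [called from main, line 39]
Origin of each log line:
  1: emitted by main (line 38)
  2: emitted by update_gauge (line 28)
  3: emitted by settle_round (line 2)
  4: emitted by settle_round (line 6)
  5: emitted by probe_limits (line 10)
  6: emitted by probe_limits (line 15)
  7: emitted by update_gauge (line 31)
A correct fix: line 13: replace `!=` with `==`.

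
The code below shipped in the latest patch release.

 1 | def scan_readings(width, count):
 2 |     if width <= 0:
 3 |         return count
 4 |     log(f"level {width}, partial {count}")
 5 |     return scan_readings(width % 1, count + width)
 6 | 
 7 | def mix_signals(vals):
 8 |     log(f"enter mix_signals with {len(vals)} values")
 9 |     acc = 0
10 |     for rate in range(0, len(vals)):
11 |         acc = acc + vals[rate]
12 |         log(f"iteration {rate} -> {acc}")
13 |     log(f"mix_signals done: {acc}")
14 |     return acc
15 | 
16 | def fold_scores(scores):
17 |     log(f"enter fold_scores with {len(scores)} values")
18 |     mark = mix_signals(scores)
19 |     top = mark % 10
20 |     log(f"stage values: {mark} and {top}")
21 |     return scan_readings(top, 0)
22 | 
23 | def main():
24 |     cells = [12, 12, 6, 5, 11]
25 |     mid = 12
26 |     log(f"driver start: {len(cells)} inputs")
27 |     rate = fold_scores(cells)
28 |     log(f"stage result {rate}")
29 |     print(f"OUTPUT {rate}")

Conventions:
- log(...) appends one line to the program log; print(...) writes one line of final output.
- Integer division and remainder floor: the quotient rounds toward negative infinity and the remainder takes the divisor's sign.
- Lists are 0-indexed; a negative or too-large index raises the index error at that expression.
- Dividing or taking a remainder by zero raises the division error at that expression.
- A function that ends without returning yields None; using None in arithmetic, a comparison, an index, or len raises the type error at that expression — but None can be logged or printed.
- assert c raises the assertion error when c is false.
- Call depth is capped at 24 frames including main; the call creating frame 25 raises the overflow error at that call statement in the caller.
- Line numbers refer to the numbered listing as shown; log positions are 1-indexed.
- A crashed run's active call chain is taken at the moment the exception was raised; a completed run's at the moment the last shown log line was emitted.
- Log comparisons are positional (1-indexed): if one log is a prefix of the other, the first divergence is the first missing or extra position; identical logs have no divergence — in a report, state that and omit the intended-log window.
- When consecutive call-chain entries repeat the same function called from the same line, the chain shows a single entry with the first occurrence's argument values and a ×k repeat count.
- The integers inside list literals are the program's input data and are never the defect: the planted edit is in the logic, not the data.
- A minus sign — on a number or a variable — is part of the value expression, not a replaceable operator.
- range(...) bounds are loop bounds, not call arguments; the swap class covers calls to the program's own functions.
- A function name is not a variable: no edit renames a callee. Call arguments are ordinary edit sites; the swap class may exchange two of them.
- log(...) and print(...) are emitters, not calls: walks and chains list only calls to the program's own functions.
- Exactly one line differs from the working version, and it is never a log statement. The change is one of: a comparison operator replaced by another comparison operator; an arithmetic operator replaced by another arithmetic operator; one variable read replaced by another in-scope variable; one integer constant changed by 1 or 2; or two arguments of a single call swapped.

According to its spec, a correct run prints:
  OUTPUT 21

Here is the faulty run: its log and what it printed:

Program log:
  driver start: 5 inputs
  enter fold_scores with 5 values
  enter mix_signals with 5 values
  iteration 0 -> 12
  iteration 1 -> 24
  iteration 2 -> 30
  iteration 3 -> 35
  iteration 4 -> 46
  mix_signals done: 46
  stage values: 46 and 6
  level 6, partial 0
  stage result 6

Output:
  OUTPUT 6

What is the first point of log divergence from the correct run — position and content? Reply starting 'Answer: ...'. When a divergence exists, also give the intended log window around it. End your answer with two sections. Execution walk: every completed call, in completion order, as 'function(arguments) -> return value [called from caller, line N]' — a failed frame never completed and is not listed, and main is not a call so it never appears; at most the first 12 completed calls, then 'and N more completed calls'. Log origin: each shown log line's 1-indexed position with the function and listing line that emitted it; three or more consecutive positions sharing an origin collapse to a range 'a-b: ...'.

Answer: at position 12 the run shows 'stage result 6' where the working version logs 'level 5, partial 6'.
Intended log window:
  10: stage values: 46 and 6
  11: level 6, partial 0
  12: level 5, partial 6
  13: level 4, partial 11
Execution walk:
  mix_signals([12, 12, 6, 5, 11]) -> 46  [called from fold_scores, line 18]
  scan_readings(0, 6) -> 6  [called from scan_readings, line 5]
  scan_readings(6, 0) -> 6  [called from fold_scores, line 21]
  fold_scores([12, 12, 6, 5, 11]) -> 6  [called from main, line 27]
Origin of each log line:
  1: emitted by main (line 26)
  2: emitted by fold_scores (line 17)
  3: emitted by mix_signals (line 8)
  4-8: emitted by mix_signals (line 12)
  9: emitted by mix_signals (line 13)
  10: emitted by fold_scores (line 20)
  11: emitted by scan_readings (line 4)
  12: emitted by main (line 28)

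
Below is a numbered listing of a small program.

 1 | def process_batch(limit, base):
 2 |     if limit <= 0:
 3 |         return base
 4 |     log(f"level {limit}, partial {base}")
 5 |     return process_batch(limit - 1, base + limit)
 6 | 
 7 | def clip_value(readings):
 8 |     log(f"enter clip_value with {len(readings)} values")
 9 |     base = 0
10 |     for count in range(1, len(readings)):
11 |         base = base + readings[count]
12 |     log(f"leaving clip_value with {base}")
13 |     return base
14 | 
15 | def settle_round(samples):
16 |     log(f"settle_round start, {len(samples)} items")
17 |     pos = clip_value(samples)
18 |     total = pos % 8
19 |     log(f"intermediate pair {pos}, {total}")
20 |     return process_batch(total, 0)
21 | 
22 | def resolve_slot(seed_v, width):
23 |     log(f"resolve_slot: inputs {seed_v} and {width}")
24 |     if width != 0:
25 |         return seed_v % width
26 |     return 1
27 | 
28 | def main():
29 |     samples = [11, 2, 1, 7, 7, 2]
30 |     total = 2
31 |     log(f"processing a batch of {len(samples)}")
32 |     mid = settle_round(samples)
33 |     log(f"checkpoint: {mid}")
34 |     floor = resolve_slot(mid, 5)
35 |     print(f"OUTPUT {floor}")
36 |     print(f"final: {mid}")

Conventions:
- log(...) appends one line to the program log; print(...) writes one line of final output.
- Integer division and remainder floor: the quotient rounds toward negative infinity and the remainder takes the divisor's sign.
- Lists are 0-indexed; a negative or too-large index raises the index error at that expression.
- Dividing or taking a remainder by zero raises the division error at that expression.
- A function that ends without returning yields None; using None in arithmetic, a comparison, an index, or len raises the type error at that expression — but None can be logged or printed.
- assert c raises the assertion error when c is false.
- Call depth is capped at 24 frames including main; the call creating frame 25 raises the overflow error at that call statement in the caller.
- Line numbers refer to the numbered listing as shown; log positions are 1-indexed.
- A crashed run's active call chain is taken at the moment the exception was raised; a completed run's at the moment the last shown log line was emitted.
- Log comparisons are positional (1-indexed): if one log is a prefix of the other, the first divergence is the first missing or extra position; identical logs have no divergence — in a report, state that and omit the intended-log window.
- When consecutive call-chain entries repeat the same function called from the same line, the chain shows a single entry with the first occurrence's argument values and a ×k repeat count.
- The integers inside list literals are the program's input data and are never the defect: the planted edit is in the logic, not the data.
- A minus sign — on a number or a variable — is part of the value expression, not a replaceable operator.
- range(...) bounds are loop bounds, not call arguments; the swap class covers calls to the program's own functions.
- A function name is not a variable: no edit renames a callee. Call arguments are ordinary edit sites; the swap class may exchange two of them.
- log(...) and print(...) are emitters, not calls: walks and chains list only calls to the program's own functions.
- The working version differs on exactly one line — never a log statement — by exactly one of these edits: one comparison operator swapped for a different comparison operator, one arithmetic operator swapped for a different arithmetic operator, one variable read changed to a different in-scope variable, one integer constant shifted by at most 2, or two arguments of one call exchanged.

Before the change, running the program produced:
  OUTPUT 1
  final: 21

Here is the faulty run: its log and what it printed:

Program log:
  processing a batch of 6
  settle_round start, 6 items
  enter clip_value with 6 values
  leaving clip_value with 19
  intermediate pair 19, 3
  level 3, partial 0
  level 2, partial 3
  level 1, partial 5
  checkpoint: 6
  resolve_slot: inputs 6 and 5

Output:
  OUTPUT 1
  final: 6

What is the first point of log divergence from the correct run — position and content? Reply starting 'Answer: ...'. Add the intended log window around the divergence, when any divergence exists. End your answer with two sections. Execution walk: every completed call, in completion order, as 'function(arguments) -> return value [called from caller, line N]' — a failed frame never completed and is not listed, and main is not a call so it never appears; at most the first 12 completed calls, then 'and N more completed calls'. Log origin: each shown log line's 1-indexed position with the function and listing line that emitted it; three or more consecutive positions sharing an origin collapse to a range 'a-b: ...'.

Answer: position 4 — the shown line 'leaving clip_value with 19' should read 'leaving clip_value with 30'.
Intended log window:
  2: settle_round start, 6 items
  3: enter clip_value with 6 values
  4: leaving clip_value with 30
  5: intermediate pair 30, 6
Execution walk:
  clip_value([11, 2, 1, 7, 7, 2]) -> 19  [called from settle_round, line 17]
  process_batch(0, 6) -> 6  [called from process_batch, line 5]
  process_batch(1, 5) -> 6  [called from process_batch, line 5]
  process_batch(2, 3) -> 6  [called from process_batch, line 5]
  process_batch(3, 0) -> 6  [called from settle_round, line 20]
  settle_round([11, 2, 1, 7, 7, 2]) -> 6  [called from main, line 32]
  resolve_slot(6, 5) -> 1  [called from main, line 34]
Log origins:
  1: logged in main at line 31
  2: logged in settle_round at line 16
  3: logged in clip_value at line 8
  4: logged in clip_value at line 12
  5: logged in settle_round at line 19
  6-8: logged in process_batch at line 4
  9: logged in main at line 33
  10: logged in resolve_slot at line 23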